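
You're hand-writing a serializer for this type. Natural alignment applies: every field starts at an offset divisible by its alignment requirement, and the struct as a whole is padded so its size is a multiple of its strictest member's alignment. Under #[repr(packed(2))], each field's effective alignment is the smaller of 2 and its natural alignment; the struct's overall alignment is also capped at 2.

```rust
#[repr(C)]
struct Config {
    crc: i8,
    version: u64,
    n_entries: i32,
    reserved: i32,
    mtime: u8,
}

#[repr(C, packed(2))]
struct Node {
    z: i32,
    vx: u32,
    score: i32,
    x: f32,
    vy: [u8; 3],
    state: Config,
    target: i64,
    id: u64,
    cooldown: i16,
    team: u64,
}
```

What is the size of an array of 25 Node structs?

1950

Config: crc at 0 (size 1, align 1) → ends 1; pad 7 to align 8 for version; version at 8 (size 8, align 8) → ends 16; n_entries at 16 (size 4, align 4) → ends 20; reserved at 20 (size 4, align 4) → ends 24; mtime at 24 (size 1, align 1) → ends 25; tail pad 7 to reach multiple of 8; total 32 bytes, alignment 8
z at 0 (size 4, align 2) → ends 4
vx at 4 (size 4, align 2) → ends 8
score at 8 (size 4, align 2) → ends 12
x at 12 (size 4, align 2) → ends 16
vy at 16 (size 3, align 1) → ends 19
pad 1 to align 2 for state
state at 20 (size 32, align 2) → ends 52
target at 52 (size 8, align 2) → ends 60
id at 60 (size 8, align 2) → ends 68
cooldown at 68 (size 2, align 2) → ends 70
team at 70 (size 8, align 2) → ends 78
total 78 bytes, alignment 2
array of 25: 25 × 78 = 1950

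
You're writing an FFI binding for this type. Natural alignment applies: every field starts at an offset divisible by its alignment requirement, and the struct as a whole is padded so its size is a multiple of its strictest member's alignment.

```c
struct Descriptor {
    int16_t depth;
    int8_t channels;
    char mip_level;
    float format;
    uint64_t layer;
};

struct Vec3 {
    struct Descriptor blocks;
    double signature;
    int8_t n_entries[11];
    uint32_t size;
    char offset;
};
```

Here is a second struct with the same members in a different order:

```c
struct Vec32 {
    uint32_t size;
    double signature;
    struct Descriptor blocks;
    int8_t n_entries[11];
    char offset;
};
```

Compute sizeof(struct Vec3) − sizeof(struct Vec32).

0

Descriptor: 0..2  depth  (2B, 2-aligned); 2..3  channels  (1B, 1-aligned); 3..4  mip_level  (1B, 1-aligned); 4..8  format  (4B, 4-aligned); 8..16  layer  (8B, 8-aligned); sizeof = 16, alignof = 8
0..16  blocks  (16B, 8-aligned)
16..24  signature  (8B, 8-aligned)
24..35  n_entries  (11B, 1-aligned)
35..36  -- padding (1B)
36..40  size  (4B, 4-aligned)
40..41  offset  (1B, 1-aligned)
41..48  -- tail padding (7B)
sizeof = 48, alignof = 8
— Vec32 —
0..4  size  (4B, 4-aligned)
4..8  -- padding (4B)
8..16  signature  (8B, 8-aligned)
16..32  blocks  (16B, 8-aligned)
32..43  n_entries  (11B, 1-aligned)
43..44  offset  (1B, 1-aligned)
44..48  -- tail padding (4B)
sizeof = 48, alignof = 8
48 − 48 = 0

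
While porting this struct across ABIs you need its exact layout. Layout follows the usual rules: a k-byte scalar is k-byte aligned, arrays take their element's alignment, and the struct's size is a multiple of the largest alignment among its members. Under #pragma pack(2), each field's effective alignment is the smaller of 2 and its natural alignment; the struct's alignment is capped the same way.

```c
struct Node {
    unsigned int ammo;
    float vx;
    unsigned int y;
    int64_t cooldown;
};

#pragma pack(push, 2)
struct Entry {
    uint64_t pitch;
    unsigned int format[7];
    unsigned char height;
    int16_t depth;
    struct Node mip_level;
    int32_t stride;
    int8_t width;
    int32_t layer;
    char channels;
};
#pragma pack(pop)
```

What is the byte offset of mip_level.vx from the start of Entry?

Node: 0..4  ammo  (4B, 4-aligned); 4..8  vx  (4B, 4-aligned); 8..12  y  (4B, 4-aligned); 12..16  -- padding (4B); 16..24  cooldown  (8B, 8-aligned); sizeof = 24, alignof = 8
0..8  pitch  (8B, 2-aligned)
8..36  format  (28B, 2-aligned)
36..37  height  (1B, 1-aligned)
37..38  -- padding (1B)
38..40  depth  (2B, 2-aligned)
40..64  mip_level  (24B, 2-aligned)
within Node: vx at 4
40 + 4 = 44

44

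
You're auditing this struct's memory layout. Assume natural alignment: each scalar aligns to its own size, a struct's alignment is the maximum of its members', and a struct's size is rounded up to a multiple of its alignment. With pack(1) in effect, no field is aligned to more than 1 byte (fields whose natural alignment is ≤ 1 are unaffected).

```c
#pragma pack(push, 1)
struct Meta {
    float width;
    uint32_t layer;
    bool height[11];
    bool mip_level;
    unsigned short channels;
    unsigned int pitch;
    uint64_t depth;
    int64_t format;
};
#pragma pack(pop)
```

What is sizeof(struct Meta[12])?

504

width at 0 (size 4, align 1) → ends 4
layer at 4 (size 4, align 1) → ends 8
height at 8 (size 11, align 1) → ends 19
mip_level at 19 (size 1, align 1) → ends 20
channels at 20 (size 2, align 1) → ends 22
pitch at 22 (size 4, align 1) → ends 26
depth at 26 (size 8, align 1) → ends 34
format at 34 (size 8, align 1) → ends 42
total 42 bytes, alignment 1
array of 12: 12 × 42 = 504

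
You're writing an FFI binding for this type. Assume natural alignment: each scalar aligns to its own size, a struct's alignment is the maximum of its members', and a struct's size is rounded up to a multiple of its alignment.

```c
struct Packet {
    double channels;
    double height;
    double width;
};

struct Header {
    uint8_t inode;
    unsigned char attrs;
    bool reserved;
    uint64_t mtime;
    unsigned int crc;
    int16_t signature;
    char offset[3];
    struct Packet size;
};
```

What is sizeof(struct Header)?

56 bytes

Packet: @0: channels [8B, align 8] → 8; @8: height [8B, align 8] → 16; @16: width [8B, align 8] → 24; size 24, align 8
@0: inode [1B, align 1] → 1
@1: attrs [1B, align 1] → 2
@2: reserved [1B, align 1] → 3
+5 pad (align 8)
@8: mtime [8B, align 8] → 16
@16: crc [4B, align 4] → 20
@20: signature [2B, align 2] → 22
@22: offset [3B, align 1] → 25
+7 pad (align 8)
@32: size [24B, align 8] → 56
size 56, align 8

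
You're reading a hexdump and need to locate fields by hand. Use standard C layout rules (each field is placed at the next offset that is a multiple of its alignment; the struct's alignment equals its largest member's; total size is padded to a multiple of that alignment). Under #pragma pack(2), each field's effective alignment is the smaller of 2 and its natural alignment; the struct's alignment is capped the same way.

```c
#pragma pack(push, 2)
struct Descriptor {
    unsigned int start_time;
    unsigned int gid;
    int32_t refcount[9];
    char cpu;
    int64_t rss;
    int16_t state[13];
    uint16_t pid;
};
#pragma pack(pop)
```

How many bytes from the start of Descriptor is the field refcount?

8

0..4  start_time  (4B, 2-aligned)
4..8  gid  (4B, 2-aligned)
8..44  refcount  (36B, 2-aligned)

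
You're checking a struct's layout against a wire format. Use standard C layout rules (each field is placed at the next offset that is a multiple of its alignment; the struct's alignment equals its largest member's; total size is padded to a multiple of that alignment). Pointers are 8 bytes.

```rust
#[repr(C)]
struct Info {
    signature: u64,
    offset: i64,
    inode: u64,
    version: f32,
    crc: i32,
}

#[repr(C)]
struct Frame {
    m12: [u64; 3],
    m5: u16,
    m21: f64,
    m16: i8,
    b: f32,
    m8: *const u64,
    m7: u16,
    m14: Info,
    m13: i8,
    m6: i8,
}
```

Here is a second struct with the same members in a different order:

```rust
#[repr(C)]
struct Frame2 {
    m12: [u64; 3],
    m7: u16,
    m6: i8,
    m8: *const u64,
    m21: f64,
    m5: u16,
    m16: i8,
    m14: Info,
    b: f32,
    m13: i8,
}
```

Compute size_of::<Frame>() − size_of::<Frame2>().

8

Info: 0..8  signature  (8B, 8-aligned); 8..16  offset  (8B, 8-aligned); 16..24  inode  (8B, 8-aligned); 24..28  version  (4B, 4-aligned); 28..32  crc  (4B, 4-aligned); sizeof = 32, alignof = 8
0..24  m12  (24B, 8-aligned)
24..26  m5  (2B, 2-aligned)
26..32  -- padding (6B)
32..40  m21  (8B, 8-aligned)
40..41  m16  (1B, 1-aligned)
41..44  -- padding (3B)
44..48  b  (4B, 4-aligned)
48..56  m8  (8B, 8-aligned)
56..58  m7  (2B, 2-aligned)
58..64  -- padding (6B)
64..96  m14  (32B, 8-aligned)
96..97  m13  (1B, 1-aligned)
97..98  m6  (1B, 1-aligned)
98..104  -- tail padding (6B)
sizeof = 104, alignof = 8
— Frame2 —
0..24  m12  (24B, 8-aligned)
24..26  m7  (2B, 2-aligned)
26..27  m6  (1B, 1-aligned)
27..32  -- padding (5B)
32..40  m8  (8B, 8-aligned)
40..48  m21  (8B, 8-aligned)
48..50  m5  (2B, 2-aligned)
50..51  m16  (1B, 1-aligned)
51..56  -- padding (5B)
56..88  m14  (32B, 8-aligned)
88..92  b  (4B, 4-aligned)
92..93  m13  (1B, 1-aligned)
93..96  -- tail padding (3B)
sizeof = 96, alignof = 8
104 − 96 = 8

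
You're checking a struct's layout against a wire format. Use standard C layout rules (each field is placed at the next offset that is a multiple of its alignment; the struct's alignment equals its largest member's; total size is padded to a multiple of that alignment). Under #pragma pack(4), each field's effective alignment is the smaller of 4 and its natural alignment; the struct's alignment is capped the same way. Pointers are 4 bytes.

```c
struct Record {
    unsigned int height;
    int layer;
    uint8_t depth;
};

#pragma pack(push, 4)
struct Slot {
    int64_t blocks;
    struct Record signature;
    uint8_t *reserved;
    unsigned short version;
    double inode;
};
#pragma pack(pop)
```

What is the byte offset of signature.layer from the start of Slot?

12

Record: 0..4  height  (4B, 4-aligned); 4..8  layer  (4B, 4-aligned); 8..9  depth  (1B, 1-aligned); 9..12  -- tail padding (3B); sizeof = 12, alignof = 4
0..8  blocks  (8B, 4-aligned)
8..20  signature  (12B, 4-aligned)
within Record: layer at 4
8 + 4 = 12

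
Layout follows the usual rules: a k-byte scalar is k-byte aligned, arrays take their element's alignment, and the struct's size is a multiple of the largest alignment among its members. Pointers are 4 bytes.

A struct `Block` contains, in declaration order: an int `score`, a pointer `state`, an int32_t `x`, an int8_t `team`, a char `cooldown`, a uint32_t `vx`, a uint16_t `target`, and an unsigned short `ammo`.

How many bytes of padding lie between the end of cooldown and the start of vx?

2

score at 0 (size 4, align 4) → ends 4
state at 4 (size 4, align 4) → ends 8
x at 8 (size 4, align 4) → ends 12
team at 12 (size 1, align 1) → ends 13
cooldown at 13 (size 1, align 1) → ends 14
pad 2 to align 4 for vx
vx at 16 (size 4, align 4) → ends 20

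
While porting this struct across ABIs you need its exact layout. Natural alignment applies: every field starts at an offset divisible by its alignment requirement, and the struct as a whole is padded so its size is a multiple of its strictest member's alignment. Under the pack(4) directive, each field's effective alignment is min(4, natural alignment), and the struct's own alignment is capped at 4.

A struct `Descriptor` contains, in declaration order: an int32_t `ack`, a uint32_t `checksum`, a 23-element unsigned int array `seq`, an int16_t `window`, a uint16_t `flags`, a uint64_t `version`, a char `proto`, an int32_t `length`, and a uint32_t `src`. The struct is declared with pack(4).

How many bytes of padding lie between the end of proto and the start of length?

@0: ack [4B, align 4] → 4
@4: checksum [4B, align 4] → 8
@8: seq [92B, align 4] → 100
@100: window [2B, align 2] → 102
@102: flags [2B, align 2] → 104
@104: version [8B, align 4] → 112
@112: proto [1B, align 1] → 113
+3 pad (align 4)
@116: length [4B, align 4] → 120

3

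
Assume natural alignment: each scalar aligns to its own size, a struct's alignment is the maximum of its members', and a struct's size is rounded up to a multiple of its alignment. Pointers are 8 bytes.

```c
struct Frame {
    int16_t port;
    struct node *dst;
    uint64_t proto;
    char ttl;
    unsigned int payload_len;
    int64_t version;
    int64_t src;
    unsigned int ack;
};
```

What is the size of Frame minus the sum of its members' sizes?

13

0..2  port  (2B, 2-aligned)
2..8  -- padding (6B)
8..16  dst  (8B, 8-aligned)
16..24  proto  (8B, 8-aligned)
24..25  ttl  (1B, 1-aligned)
25..28  -- padding (3B)
28..32  payload_len  (4B, 4-aligned)
32..40  version  (8B, 8-aligned)
40..48  src  (8B, 8-aligned)
48..52  ack  (4B, 4-aligned)
52..56  -- tail padding (4B)
sizeof = 56, alignof = 8
data bytes 43, size 56 → padding 13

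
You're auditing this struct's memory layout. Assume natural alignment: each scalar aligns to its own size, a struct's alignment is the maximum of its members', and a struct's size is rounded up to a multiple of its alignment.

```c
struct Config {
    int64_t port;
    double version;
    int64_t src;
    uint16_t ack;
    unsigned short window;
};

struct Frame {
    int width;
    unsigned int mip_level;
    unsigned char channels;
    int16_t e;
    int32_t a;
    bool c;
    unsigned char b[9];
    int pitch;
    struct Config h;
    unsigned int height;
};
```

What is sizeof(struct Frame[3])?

216

Config: port at 0 (size 8, align 8) → ends 8; version at 8 (size 8, align 8) → ends 16; src at 16 (size 8, align 8) → ends 24; ack at 24 (size 2, align 2) → ends 26; window at 26 (size 2, align 2) → ends 28; tail pad 4 to reach multiple of 8; total 32 bytes, alignment 8
width at 0 (size 4, align 4) → ends 4
mip_level at 4 (size 4, align 4) → ends 8
channels at 8 (size 1, align 1) → ends 9
pad 1 to align 2 for e
e at 10 (size 2, align 2) → ends 12
a at 12 (size 4, align 4) → ends 16
c at 16 (size 1, align 1) → ends 17
b at 17 (size 9, align 1) → ends 26
pad 2 to align 4 for pitch
pitch at 28 (size 4, align 4) → ends 32
h at 32 (size 32, align 8) → ends 64
height at 64 (size 4, align 4) → ends 68
tail pad 4 to reach multiple of 8
total 72 bytes, alignment 8
array of 3: 3 × 72 = 216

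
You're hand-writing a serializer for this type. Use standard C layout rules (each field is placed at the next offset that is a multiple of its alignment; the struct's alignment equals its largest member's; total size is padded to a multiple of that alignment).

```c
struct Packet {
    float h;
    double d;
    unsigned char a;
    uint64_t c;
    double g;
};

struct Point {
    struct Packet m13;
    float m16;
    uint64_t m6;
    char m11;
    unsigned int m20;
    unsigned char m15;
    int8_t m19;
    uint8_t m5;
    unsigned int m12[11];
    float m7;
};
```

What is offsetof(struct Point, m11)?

56

Packet: 0..4  h  (4B, 4-aligned); 4..8  -- padding (4B); 8..16  d  (8B, 8-aligned); 16..17  a  (1B, 1-aligned); 17..24  -- padding (7B); 24..32  c  (8B, 8-aligned); 32..40  g  (8B, 8-aligned); sizeof = 40, alignof = 8
0..40  m13  (40B, 8-aligned)
40..44  m16  (4B, 4-aligned)
44..48  -- padding (4B)
48..56  m6  (8B, 8-aligned)
56..57  m11  (1B, 1-aligned)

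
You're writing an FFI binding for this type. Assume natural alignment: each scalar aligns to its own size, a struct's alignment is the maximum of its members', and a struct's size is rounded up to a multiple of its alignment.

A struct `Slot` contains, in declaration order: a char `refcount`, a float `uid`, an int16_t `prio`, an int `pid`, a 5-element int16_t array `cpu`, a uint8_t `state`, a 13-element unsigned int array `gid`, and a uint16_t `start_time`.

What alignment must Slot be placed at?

4

member alignments: refcount=1, uid=4, prio=2, pid=4, cpu=2, state=1, gid=4, start_time=2
max = 4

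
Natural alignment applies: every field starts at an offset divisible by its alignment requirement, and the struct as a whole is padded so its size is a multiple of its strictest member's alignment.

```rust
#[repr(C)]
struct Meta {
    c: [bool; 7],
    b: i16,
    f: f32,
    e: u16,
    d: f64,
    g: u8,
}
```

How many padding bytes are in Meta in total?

@0: c [7B, align 1] → 7
+1 pad (align 2)
@8: b [2B, align 2] → 10
+2 pad (align 4)
@12: f [4B, align 4] → 16
@16: e [2B, align 2] → 18
+6 pad (align 8)
@24: d [8B, align 8] → 32
@32: g [1B, align 1] → 33
+7 tail pad (align 8)
size 40, align 8
data bytes 24, size 40 → padding 16

16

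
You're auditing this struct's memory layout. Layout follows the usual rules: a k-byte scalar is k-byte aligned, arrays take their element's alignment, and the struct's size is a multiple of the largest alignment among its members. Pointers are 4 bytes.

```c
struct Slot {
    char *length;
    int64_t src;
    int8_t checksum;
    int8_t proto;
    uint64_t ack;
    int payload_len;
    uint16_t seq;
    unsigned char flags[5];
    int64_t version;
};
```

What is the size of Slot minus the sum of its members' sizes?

@0: length [4B, align 4] → 4
+4 pad (align 8)
@8: src [8B, align 8] → 16
@16: checksum [1B, align 1] → 17
@17: proto [1B, align 1] → 18
+6 pad (align 8)
@24: ack [8B, align 8] → 32
@32: payload_len [4B, align 4] → 36
@36: seq [2B, align 2] → 38
@38: flags [5B, align 1] → 43
+5 pad (align 8)
@48: version [8B, align 8] → 56
size 56, align 8
data bytes 41, size 56 → padding 15

15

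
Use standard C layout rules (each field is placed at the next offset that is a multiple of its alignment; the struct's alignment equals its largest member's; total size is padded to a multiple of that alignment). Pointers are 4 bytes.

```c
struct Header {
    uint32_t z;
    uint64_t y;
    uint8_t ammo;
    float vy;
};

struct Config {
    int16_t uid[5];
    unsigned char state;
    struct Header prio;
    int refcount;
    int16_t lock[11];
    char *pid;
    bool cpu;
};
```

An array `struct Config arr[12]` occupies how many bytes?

960

Header: z at 0 (size 4, align 4) → ends 4; pad 4 to align 8 for y; y at 8 (size 8, align 8) → ends 16; ammo at 16 (size 1, align 1) → ends 17; pad 3 to align 4 for vy; vy at 20 (size 4, align 4) → ends 24; total 24 bytes, alignment 8
uid at 0 (size 10, align 2) → ends 10
state at 10 (size 1, align 1) → ends 11
pad 5 to align 8 for prio
prio at 16 (size 24, align 8) → ends 40
refcount at 40 (size 4, align 4) → ends 44
lock at 44 (size 22, align 2) → ends 66
pad 2 to align 4 for pid
pid at 68 (size 4, align 4) → ends 72
cpu at 72 (size 1, align 1) → ends 73
tail pad 7 to reach multiple of 8
total 80 bytes, alignment 8
array of 12: 12 × 80 = 960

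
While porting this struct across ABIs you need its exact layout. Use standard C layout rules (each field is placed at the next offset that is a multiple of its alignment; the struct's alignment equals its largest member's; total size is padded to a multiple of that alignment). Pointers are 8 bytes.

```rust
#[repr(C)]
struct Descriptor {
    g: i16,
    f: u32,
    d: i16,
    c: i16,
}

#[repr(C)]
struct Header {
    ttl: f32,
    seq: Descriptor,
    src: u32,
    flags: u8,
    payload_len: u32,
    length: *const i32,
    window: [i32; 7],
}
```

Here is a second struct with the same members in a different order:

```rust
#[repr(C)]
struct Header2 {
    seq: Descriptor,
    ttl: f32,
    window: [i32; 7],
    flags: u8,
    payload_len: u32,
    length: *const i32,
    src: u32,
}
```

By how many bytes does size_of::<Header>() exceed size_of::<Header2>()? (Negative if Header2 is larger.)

0

Descriptor: @0: g [2B, align 2] → 2; +2 pad (align 4); @4: f [4B, align 4] → 8; @8: d [2B, align 2] → 10; @10: c [2B, align 2] → 12; size 12, align 4
@0: ttl [4B, align 4] → 4
@4: seq [12B, align 4] → 16
@16: src [4B, align 4] → 20
@20: flags [1B, align 1] → 21
+3 pad (align 4)
@24: payload_len [4B, align 4] → 28
+4 pad (align 8)
@32: length [8B, align 8] → 40
@40: window [28B, align 4] → 68
+4 tail pad (align 8)
size 72, align 8
— Header2 —
@0: seq [12B, align 4] → 12
@12: ttl [4B, align 4] → 16
@16: window [28B, align 4] → 44
@44: flags [1B, align 1] → 45
+3 pad (align 4)
@48: payload_len [4B, align 4] → 52
+4 pad (align 8)
@56: length [8B, align 8] → 64
@64: src [4B, align 4] → 68
+4 tail pad (align 8)
size 72, align 8
72 − 72 = 0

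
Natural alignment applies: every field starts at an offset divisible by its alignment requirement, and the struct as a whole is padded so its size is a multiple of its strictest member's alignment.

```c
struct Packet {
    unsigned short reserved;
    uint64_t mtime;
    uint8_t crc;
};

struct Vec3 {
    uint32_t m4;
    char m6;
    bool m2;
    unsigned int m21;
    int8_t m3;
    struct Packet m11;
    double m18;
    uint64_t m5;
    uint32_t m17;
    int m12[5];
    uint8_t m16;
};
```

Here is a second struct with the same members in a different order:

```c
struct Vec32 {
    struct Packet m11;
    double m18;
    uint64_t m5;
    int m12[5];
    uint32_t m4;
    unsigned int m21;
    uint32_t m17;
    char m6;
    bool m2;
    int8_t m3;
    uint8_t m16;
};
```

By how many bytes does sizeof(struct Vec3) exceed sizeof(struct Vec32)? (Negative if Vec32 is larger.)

8

Packet: @0: reserved [2B, align 2] → 2; +6 pad (align 8); @8: mtime [8B, align 8] → 16; @16: crc [1B, align 1] → 17; +7 tail pad (align 8); size 24, align 8
@0: m4 [4B, align 4] → 4
@4: m6 [1B, align 1] → 5
@5: m2 [1B, align 1] → 6
+2 pad (align 4)
@8: m21 [4B, align 4] → 12
@12: m3 [1B, align 1] → 13
+3 pad (align 8)
@16: m11 [24B, align 8] → 40
@40: m18 [8B, align 8] → 48
@48: m5 [8B, align 8] → 56
@56: m17 [4B, align 4] → 60
@60: m12 [20B, align 4] → 80
@80: m16 [1B, align 1] → 81
+7 tail pad (align 8)
size 88, align 8
— Vec32 —
@0: m11 [24B, align 8] → 24
@24: m18 [8B, align 8] → 32
@32: m5 [8B, align 8] → 40
@40: m12 [20B, align 4] → 60
@60: m4 [4B, align 4] → 64
@64: m21 [4B, align 4] → 68
@68: m17 [4B, align 4] → 72
@72: m6 [1B, align 1] → 73
@73: m2 [1B, align 1] → 74
@74: m3 [1B, align 1] → 75
@75: m16 [1B, align 1] → 76
+4 tail pad (align 8)
size 80, align 8
88 − 80 = 8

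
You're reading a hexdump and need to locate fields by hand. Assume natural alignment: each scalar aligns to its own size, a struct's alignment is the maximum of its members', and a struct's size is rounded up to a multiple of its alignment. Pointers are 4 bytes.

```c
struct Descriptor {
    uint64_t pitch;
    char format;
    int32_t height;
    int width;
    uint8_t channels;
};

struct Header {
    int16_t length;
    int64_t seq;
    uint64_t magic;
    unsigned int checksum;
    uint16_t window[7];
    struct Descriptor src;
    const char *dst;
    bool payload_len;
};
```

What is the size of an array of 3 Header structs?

240

Descriptor: @0: pitch [8B, align 8] → 8; @8: format [1B, align 1] → 9; +3 pad (align 4); @12: height [4B, align 4] → 16; @16: width [4B, align 4] → 20; @20: channels [1B, align 1] → 21; +3 tail pad (align 8); size 24, align 8
@0: length [2B, align 2] → 2
+6 pad (align 8)
@8: seq [8B, align 8] → 16
@16: magic [8B, align 8] → 24
@24: checksum [4B, align 4] → 28
@28: window [14B, align 2] → 42
+6 pad (align 8)
@48: src [24B, align 8] → 72
@72: dst [4B, align 4] → 76
@76: payload_len [1B, align 1] → 77
+3 tail pad (align 8)
size 80, align 8
array of 3: 3 × 80 = 240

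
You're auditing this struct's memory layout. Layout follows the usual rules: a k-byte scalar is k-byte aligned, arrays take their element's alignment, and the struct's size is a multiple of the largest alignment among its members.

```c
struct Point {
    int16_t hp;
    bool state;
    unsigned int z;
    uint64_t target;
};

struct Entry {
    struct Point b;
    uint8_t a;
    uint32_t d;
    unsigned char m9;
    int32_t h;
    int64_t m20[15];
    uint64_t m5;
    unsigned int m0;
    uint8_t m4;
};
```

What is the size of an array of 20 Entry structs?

3360

Point: @0: hp [2B, align 2] → 2; @2: state [1B, align 1] → 3; +1 pad (align 4); @4: z [4B, align 4] → 8; @8: target [8B, align 8] → 16; size 16, align 8
@0: b [16B, align 8] → 16
@16: a [1B, align 1] → 17
+3 pad (align 4)
@20: d [4B, align 4] → 24
@24: m9 [1B, align 1] → 25
+3 pad (align 4)
@28: h [4B, align 4] → 32
@32: m20 [120B, align 8] → 152
@152: m5 [8B, align 8] → 160
@160: m0 [4B, align 4] → 164
@164: m4 [1B, align 1] → 165
+3 tail pad (align 8)
size 168, align 8
array of 20: 20 × 168 = 3360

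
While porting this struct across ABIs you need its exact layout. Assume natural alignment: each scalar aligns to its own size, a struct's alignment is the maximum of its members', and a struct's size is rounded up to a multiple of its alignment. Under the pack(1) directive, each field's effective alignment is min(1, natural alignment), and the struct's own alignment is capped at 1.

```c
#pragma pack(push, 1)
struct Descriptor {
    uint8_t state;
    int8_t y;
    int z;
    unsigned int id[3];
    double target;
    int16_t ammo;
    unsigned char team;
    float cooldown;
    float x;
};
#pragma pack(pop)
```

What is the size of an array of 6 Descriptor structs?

state at 0 (size 1, align 1) → ends 1
y at 1 (size 1, align 1) → ends 2
z at 2 (size 4, align 1) → ends 6
id at 6 (size 12, align 1) → ends 18
target at 18 (size 8, align 1) → ends 26
ammo at 26 (size 2, align 1) → ends 28
team at 28 (size 1, align 1) → ends 29
cooldown at 29 (size 4, align 1) → ends 33
x at 33 (size 4, align 1) → ends 37
total 37 bytes, alignment 1
array of 6: 6 × 37 = 222

222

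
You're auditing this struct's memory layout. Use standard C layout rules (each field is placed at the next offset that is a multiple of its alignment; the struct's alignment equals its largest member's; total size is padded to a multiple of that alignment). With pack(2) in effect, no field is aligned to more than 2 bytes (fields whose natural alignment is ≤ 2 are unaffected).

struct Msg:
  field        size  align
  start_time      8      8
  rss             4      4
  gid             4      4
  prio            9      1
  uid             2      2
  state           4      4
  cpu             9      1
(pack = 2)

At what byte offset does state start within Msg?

28

0..8  start_time  (8B, 2-aligned)
8..12  rss  (4B, 2-aligned)
12..16  gid  (4B, 2-aligned)
16..25  prio  (9B, 1-aligned)
25..26  -- padding (1B)
26..28  uid  (2B, 2-aligned)
28..32  state  (4B, 2-aligned)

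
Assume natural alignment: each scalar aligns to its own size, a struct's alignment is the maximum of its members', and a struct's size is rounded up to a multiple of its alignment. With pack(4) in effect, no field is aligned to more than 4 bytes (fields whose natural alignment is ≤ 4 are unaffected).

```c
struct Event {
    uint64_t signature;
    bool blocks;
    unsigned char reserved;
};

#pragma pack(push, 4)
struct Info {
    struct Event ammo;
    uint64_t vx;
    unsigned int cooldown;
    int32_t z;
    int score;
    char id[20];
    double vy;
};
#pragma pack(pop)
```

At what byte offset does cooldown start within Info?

Event: signature at 0 (size 8, align 8) → ends 8; blocks at 8 (size 1, align 1) → ends 9; reserved at 9 (size 1, align 1) → ends 10; tail pad 6 to reach multiple of 8; total 16 bytes, alignment 8
ammo at 0 (size 16, align 4) → ends 16
vx at 16 (size 8, align 4) → ends 24
cooldown at 24 (size 4, align 4) → ends 28

24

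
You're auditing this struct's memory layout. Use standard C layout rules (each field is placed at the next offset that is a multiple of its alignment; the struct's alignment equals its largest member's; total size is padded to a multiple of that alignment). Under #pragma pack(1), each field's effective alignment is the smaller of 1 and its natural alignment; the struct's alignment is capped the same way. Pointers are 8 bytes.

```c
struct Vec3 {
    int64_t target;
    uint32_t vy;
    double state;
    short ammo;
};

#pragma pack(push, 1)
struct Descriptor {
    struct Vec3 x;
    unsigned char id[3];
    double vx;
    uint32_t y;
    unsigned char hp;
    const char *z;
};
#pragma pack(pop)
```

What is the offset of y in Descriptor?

43

Vec3: 0..8  target  (8B, 8-aligned); 8..12  vy  (4B, 4-aligned); 12..16  -- padding (4B); 16..24  state  (8B, 8-aligned); 24..26  ammo  (2B, 2-aligned); 26..32  -- tail padding (6B); sizeof = 32, alignof = 8
0..32  x  (32B, 1-aligned)
32..35  id  (3B, 1-aligned)
35..43  vx  (8B, 1-aligned)
43..47  y  (4B, 1-aligned)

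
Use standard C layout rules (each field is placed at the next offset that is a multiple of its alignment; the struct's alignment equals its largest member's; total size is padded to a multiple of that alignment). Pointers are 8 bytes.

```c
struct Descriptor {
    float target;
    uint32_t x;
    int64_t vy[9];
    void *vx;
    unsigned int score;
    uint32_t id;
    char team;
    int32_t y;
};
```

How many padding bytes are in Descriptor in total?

0..4  target  (4B, 4-aligned)
4..8  x  (4B, 4-aligned)
8..80  vy  (72B, 8-aligned)
80..88  vx  (8B, 8-aligned)
88..92  score  (4B, 4-aligned)
92..96  id  (4B, 4-aligned)
96..97  team  (1B, 1-aligned)
97..100  -- padding (3B)
100..104  y  (4B, 4-aligned)
sizeof = 104, alignof = 8
data bytes 101, size 104 → padding 3

3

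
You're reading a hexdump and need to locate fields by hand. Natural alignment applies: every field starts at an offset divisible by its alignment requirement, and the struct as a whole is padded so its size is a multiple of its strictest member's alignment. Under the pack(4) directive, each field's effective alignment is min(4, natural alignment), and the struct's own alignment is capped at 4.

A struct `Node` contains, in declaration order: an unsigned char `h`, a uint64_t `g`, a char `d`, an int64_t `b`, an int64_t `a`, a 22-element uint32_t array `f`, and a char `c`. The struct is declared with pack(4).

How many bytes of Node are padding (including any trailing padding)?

9

@0: h [1B, align 1] → 1
+3 pad (align 4)
@4: g [8B, align 4] → 12
@12: d [1B, align 1] → 13
+3 pad (align 4)
@16: b [8B, align 4] → 24
@24: a [8B, align 4] → 32
@32: f [88B, align 4] → 120
@120: c [1B, align 1] → 121
+3 tail pad (align 4)
size 124, align 4
data bytes 115, size 124 → padding 9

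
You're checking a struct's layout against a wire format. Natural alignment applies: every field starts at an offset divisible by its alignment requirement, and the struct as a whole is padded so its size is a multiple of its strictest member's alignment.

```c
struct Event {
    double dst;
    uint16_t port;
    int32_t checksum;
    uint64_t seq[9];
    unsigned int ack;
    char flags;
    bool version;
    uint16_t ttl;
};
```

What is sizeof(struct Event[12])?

1152

dst at 0 (size 8, align 8) → ends 8
port at 8 (size 2, align 2) → ends 10
pad 2 to align 4 for checksum
checksum at 12 (size 4, align 4) → ends 16
seq at 16 (size 72, align 8) → ends 88
ack at 88 (size 4, align 4) → ends 92
flags at 92 (size 1, align 1) → ends 93
version at 93 (size 1, align 1) → ends 94
ttl at 94 (size 2, align 2) → ends 96
total 96 bytes, alignment 8
array of 12: 12 × 96 = 1152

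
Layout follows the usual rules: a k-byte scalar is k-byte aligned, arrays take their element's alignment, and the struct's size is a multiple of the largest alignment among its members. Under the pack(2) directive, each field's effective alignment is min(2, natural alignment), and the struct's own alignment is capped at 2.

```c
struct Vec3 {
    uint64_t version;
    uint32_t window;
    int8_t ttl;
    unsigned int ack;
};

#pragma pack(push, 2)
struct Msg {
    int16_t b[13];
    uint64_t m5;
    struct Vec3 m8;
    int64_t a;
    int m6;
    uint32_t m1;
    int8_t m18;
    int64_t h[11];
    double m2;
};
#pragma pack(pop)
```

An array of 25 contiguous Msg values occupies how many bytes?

4300

Vec3: @0: version [8B, align 8] → 8; @8: window [4B, align 4] → 12; @12: ttl [1B, align 1] → 13; +3 pad (align 4); @16: ack [4B, align 4] → 20; +4 tail pad (align 8); size 24, align 8
@0: b [26B, align 2] → 26
@26: m5 [8B, align 2] → 34
@34: m8 [24B, align 2] → 58
@58: a [8B, align 2] → 66
@66: m6 [4B, align 2] → 70
@70: m1 [4B, align 2] → 74
@74: m18 [1B, align 1] → 75
+1 pad (align 2)
@76: h [88B, align 2] → 164
@164: m2 [8B, align 2] → 172
size 172, align 2
array of 25: 25 × 172 = 4300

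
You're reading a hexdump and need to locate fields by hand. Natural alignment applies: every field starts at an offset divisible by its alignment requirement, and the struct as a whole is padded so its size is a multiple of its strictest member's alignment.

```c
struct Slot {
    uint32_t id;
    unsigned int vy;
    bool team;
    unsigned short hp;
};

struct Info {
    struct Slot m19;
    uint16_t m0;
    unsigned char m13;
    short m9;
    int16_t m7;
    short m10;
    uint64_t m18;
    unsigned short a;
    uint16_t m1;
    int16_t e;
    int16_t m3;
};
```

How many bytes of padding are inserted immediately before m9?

1

Slot: @0: id [4B, align 4] → 4; @4: vy [4B, align 4] → 8; @8: team [1B, align 1] → 9; +1 pad (align 2); @10: hp [2B, align 2] → 12; size 12, align 4
@0: m19 [12B, align 4] → 12
@12: m0 [2B, align 2] → 14
@14: m13 [1B, align 1] → 15
+1 pad (align 2)
@16: m9 [2B, align 2] → 18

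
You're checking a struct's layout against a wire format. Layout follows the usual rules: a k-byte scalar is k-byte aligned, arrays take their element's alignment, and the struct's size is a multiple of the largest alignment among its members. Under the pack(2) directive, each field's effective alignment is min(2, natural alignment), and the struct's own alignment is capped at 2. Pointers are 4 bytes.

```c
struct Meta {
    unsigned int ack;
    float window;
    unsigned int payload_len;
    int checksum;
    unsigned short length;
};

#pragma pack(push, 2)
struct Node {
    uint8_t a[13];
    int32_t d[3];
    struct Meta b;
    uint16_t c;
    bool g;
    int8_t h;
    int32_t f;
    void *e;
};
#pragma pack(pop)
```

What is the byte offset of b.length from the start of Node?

42

Meta: ack at 0 (size 4, align 4) → ends 4; window at 4 (size 4, align 4) → ends 8; payload_len at 8 (size 4, align 4) → ends 12; checksum at 12 (size 4, align 4) → ends 16; length at 16 (size 2, align 2) → ends 18; tail pad 2 to reach multiple of 4; total 20 bytes, alignment 4
a at 0 (size 13, align 1) → ends 13
pad 1 to align 2 for d
d at 14 (size 12, align 2) → ends 26
b at 26 (size 20, align 2) → ends 46
within Meta: length at 16
26 + 16 = 42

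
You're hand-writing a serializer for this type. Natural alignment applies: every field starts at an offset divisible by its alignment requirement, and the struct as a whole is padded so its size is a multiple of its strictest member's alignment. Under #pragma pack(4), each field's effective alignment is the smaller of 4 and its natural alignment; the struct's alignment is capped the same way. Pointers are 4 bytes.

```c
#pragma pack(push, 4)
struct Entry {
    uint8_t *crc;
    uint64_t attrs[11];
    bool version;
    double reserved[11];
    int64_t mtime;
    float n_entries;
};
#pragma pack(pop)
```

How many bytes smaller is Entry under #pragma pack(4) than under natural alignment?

12

natural layout:
  0..4  crc  (4B, 4-aligned)
  4..8  -- padding (4B)
  8..96  attrs  (88B, 8-aligned)
  96..97  version  (1B, 1-aligned)
  97..104  -- padding (7B)
  104..192  reserved  (88B, 8-aligned)
  192..200  mtime  (8B, 8-aligned)
  200..204  n_entries  (4B, 4-aligned)
  204..208  -- tail padding (4B)
  sizeof = 208, alignof = 8
packed(4) layout:
  0..4  crc  (4B, 4-aligned)
  4..92  attrs  (88B, 4-aligned)
  92..93  version  (1B, 1-aligned)
  93..96  -- padding (3B)
  96..184  reserved  (88B, 4-aligned)
  184..192  mtime  (8B, 4-aligned)
  192..196  n_entries  (4B, 4-aligned)
  sizeof = 196, alignof = 4
208 − 196 = 12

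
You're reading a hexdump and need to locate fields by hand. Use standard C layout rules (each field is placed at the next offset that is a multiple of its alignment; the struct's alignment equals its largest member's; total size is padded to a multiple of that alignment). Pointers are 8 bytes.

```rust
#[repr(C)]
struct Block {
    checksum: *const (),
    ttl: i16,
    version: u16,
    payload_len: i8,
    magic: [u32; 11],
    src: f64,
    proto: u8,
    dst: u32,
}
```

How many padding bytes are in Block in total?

checksum at 0 (size 8, align 8) → ends 8
ttl at 8 (size 2, align 2) → ends 10
version at 10 (size 2, align 2) → ends 12
payload_len at 12 (size 1, align 1) → ends 13
pad 3 to align 4 for magic
magic at 16 (size 44, align 4) → ends 60
pad 4 to align 8 for src
src at 64 (size 8, align 8) → ends 72
proto at 72 (size 1, align 1) → ends 73
pad 3 to align 4 for dst
dst at 76 (size 4, align 4) → ends 80
total 80 bytes, alignment 8
data bytes 70, size 80 → padding 10

10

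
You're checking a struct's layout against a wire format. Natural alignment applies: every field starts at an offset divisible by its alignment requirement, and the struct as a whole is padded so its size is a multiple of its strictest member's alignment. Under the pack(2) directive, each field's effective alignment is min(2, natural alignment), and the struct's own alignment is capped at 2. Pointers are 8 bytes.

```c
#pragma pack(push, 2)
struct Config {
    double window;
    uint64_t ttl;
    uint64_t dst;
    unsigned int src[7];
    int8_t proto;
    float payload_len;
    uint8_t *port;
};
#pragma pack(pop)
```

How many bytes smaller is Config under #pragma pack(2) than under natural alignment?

natural layout:
  0..8  window  (8B, 8-aligned)
  8..16  ttl  (8B, 8-aligned)
  16..24  dst  (8B, 8-aligned)
  24..52  src  (28B, 4-aligned)
  52..53  proto  (1B, 1-aligned)
  53..56  -- padding (3B)
  56..60  payload_len  (4B, 4-aligned)
  60..64  -- padding (4B)
  64..72  port  (8B, 8-aligned)
  sizeof = 72, alignof = 8
packed(2) layout:
  0..8  window  (8B, 2-aligned)
  8..16  ttl  (8B, 2-aligned)
  16..24  dst  (8B, 2-aligned)
  24..52  src  (28B, 2-aligned)
  52..53  proto  (1B, 1-aligned)
  53..54  -- padding (1B)
  54..58  payload_len  (4B, 2-aligned)
  58..66  port  (8B, 2-aligned)
  sizeof = 66, alignof = 2
72 − 66 = 6

6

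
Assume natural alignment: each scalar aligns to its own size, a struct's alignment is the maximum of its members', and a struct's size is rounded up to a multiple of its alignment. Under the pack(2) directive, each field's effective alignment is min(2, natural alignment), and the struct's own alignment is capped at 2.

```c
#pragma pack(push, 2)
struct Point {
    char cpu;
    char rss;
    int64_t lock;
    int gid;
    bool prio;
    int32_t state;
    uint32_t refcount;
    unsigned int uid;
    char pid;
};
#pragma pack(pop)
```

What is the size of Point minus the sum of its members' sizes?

2

cpu at 0 (size 1, align 1) → ends 1
rss at 1 (size 1, align 1) → ends 2
lock at 2 (size 8, align 2) → ends 10
gid at 10 (size 4, align 2) → ends 14
prio at 14 (size 1, align 1) → ends 15
pad 1 to align 2 for state
state at 16 (size 4, align 2) → ends 20
refcount at 20 (size 4, align 2) → ends 24
uid at 24 (size 4, align 2) → ends 28
pid at 28 (size 1, align 1) → ends 29
tail pad 1 to reach multiple of 2
total 30 bytes, alignment 2
data bytes 28, size 30 → padding 2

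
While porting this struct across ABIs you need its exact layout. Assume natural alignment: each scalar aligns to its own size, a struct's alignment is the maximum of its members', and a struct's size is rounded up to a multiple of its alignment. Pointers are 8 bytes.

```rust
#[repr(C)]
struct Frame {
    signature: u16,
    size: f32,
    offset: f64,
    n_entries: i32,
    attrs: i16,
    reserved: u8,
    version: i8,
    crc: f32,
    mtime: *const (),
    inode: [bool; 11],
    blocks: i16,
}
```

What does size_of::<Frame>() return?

0..2  signature  (2B, 2-aligned)
2..4  -- padding (2B)
4..8  size  (4B, 4-aligned)
8..16  offset  (8B, 8-aligned)
16..20  n_entries  (4B, 4-aligned)
20..22  attrs  (2B, 2-aligned)
22..23  reserved  (1B, 1-aligned)
23..24  version  (1B, 1-aligned)
24..28  crc  (4B, 4-aligned)
28..32  -- padding (4B)
32..40  mtime  (8B, 8-aligned)
40..51  inode  (11B, 1-aligned)
51..52  -- padding (1B)
52..54  blocks  (2B, 2-aligned)
54..56  -- tail padding (2B)
sizeof = 56, alignof = 8

56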